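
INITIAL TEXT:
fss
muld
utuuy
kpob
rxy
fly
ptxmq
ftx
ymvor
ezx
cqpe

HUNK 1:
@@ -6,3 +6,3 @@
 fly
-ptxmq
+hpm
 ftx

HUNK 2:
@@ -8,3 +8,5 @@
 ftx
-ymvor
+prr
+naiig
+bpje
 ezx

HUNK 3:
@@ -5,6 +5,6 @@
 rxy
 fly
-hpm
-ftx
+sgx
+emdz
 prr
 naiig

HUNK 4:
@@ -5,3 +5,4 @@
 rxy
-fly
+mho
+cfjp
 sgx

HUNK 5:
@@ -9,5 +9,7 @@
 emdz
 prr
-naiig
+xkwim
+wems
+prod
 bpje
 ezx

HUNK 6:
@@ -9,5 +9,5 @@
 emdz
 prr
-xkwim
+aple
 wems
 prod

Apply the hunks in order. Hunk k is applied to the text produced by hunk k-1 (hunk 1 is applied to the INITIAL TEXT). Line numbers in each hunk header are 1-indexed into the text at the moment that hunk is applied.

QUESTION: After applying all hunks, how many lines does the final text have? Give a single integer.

Hunk 1: at line 6 remove [ptxmq] add [hpm] -> 11 lines: fss muld utuuy kpob rxy fly hpm ftx ymvor ezx cqpe
Hunk 2: at line 8 remove [ymvor] add [prr,naiig,bpje] -> 13 lines: fss muld utuuy kpob rxy fly hpm ftx prr naiig bpje ezx cqpe
Hunk 3: at line 5 remove [hpm,ftx] add [sgx,emdz] -> 13 lines: fss muld utuuy kpob rxy fly sgx emdz prr naiig bpje ezx cqpe
Hunk 4: at line 5 remove [fly] add [mho,cfjp] -> 14 lines: fss muld utuuy kpob rxy mho cfjp sgx emdz prr naiig bpje ezx cqpe
Hunk 5: at line 9 remove [naiig] add [xkwim,wems,prod] -> 16 lines: fss muld utuuy kpob rxy mho cfjp sgx emdz prr xkwim wems prod bpje ezx cqpe
Hunk 6: at line 9 remove [xkwim] add [aple] -> 16 lines: fss muld utuuy kpob rxy mho cfjp sgx emdz prr aple wems prod bpje ezx cqpe
Final line count: 16

Answer: 16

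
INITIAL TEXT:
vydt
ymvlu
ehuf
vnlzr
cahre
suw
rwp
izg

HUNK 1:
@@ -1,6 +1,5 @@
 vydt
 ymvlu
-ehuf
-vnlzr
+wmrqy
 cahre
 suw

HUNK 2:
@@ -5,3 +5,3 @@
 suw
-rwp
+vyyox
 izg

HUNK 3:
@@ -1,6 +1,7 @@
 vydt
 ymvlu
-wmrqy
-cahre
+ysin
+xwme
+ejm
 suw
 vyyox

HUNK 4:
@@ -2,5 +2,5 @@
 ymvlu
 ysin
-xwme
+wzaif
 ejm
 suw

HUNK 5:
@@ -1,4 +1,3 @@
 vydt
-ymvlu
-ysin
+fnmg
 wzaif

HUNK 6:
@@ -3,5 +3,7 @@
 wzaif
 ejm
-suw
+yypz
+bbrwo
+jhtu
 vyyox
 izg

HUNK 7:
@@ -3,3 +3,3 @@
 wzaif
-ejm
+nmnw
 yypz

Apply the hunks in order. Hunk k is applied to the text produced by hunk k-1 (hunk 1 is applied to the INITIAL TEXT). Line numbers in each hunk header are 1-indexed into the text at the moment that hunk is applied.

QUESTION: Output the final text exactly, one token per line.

Hunk 1: at line 1 remove [ehuf,vnlzr] add [wmrqy] -> 7 lines: vydt ymvlu wmrqy cahre suw rwp izg
Hunk 2: at line 5 remove [rwp] add [vyyox] -> 7 lines: vydt ymvlu wmrqy cahre suw vyyox izg
Hunk 3: at line 1 remove [wmrqy,cahre] add [ysin,xwme,ejm] -> 8 lines: vydt ymvlu ysin xwme ejm suw vyyox izg
Hunk 4: at line 2 remove [xwme] add [wzaif] -> 8 lines: vydt ymvlu ysin wzaif ejm suw vyyox izg
Hunk 5: at line 1 remove [ymvlu,ysin] add [fnmg] -> 7 lines: vydt fnmg wzaif ejm suw vyyox izg
Hunk 6: at line 3 remove [suw] add [yypz,bbrwo,jhtu] -> 9 lines: vydt fnmg wzaif ejm yypz bbrwo jhtu vyyox izg
Hunk 7: at line 3 remove [ejm] add [nmnw] -> 9 lines: vydt fnmg wzaif nmnw yypz bbrwo jhtu vyyox izg

Answer: vydt
fnmg
wzaif
nmnw
yypz
bbrwo
jhtu
vyyox
izg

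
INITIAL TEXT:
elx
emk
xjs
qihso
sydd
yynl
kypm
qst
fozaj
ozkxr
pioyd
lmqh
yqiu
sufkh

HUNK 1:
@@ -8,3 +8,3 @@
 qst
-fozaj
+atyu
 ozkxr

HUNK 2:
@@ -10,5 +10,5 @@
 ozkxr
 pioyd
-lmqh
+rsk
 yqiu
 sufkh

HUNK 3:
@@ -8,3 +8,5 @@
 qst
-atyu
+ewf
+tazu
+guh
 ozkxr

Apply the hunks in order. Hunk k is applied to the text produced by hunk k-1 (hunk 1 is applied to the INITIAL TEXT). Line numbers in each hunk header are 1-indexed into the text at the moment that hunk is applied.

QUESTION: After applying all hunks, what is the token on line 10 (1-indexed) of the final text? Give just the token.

Hunk 1: at line 8 remove [fozaj] add [atyu] -> 14 lines: elx emk xjs qihso sydd yynl kypm qst atyu ozkxr pioyd lmqh yqiu sufkh
Hunk 2: at line 10 remove [lmqh] add [rsk] -> 14 lines: elx emk xjs qihso sydd yynl kypm qst atyu ozkxr pioyd rsk yqiu sufkh
Hunk 3: at line 8 remove [atyu] add [ewf,tazu,guh] -> 16 lines: elx emk xjs qihso sydd yynl kypm qst ewf tazu guh ozkxr pioyd rsk yqiu sufkh
Final line 10: tazu

Answer: tazu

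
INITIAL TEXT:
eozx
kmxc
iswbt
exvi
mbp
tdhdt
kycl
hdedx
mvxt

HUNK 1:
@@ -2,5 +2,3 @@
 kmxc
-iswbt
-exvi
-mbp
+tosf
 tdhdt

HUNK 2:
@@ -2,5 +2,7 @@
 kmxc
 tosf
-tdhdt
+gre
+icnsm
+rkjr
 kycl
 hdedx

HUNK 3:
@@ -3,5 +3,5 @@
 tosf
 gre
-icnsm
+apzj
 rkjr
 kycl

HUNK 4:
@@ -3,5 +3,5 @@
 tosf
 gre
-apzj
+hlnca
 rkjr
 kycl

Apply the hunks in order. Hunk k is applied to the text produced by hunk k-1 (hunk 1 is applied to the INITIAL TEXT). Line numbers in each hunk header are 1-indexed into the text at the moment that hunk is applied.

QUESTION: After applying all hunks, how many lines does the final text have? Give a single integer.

Answer: 9

Derivation:
Hunk 1: at line 2 remove [iswbt,exvi,mbp] add [tosf] -> 7 lines: eozx kmxc tosf tdhdt kycl hdedx mvxt
Hunk 2: at line 2 remove [tdhdt] add [gre,icnsm,rkjr] -> 9 lines: eozx kmxc tosf gre icnsm rkjr kycl hdedx mvxt
Hunk 3: at line 3 remove [icnsm] add [apzj] -> 9 lines: eozx kmxc tosf gre apzj rkjr kycl hdedx mvxt
Hunk 4: at line 3 remove [apzj] add [hlnca] -> 9 lines: eozx kmxc tosf gre hlnca rkjr kycl hdedx mvxt
Final line count: 9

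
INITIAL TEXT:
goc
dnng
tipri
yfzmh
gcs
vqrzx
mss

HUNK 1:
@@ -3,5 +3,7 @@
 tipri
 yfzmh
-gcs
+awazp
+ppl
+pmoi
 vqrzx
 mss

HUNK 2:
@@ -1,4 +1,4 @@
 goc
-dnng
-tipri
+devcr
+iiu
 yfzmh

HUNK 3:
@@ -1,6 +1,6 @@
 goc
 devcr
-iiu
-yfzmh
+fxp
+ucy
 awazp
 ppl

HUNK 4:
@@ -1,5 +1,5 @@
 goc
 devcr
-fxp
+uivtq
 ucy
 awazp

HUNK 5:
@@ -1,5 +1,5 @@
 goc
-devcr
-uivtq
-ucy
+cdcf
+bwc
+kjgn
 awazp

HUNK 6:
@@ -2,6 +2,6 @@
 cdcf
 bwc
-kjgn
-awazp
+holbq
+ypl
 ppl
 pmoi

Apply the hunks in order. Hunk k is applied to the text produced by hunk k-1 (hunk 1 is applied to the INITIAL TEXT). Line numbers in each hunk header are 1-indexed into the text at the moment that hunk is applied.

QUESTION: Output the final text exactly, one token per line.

Answer: goc
cdcf
bwc
holbq
ypl
ppl
pmoi
vqrzx
mss

Derivation:
Hunk 1: at line 3 remove [gcs] add [awazp,ppl,pmoi] -> 9 lines: goc dnng tipri yfzmh awazp ppl pmoi vqrzx mss
Hunk 2: at line 1 remove [dnng,tipri] add [devcr,iiu] -> 9 lines: goc devcr iiu yfzmh awazp ppl pmoi vqrzx mss
Hunk 3: at line 1 remove [iiu,yfzmh] add [fxp,ucy] -> 9 lines: goc devcr fxp ucy awazp ppl pmoi vqrzx mss
Hunk 4: at line 1 remove [fxp] add [uivtq] -> 9 lines: goc devcr uivtq ucy awazp ppl pmoi vqrzx mss
Hunk 5: at line 1 remove [devcr,uivtq,ucy] add [cdcf,bwc,kjgn] -> 9 lines: goc cdcf bwc kjgn awazp ppl pmoi vqrzx mss
Hunk 6: at line 2 remove [kjgn,awazp] add [holbq,ypl] -> 9 lines: goc cdcf bwc holbq ypl ppl pmoi vqrzx mss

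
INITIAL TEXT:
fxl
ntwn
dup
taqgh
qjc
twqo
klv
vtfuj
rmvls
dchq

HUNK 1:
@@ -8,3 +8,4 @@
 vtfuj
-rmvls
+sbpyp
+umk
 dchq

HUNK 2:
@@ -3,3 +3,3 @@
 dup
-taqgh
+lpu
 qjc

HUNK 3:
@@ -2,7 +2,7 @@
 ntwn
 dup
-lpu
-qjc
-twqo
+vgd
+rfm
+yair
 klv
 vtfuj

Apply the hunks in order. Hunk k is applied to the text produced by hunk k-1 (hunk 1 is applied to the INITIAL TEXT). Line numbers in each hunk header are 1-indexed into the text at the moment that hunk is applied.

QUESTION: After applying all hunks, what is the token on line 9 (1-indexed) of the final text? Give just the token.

Answer: sbpyp

Derivation:
Hunk 1: at line 8 remove [rmvls] add [sbpyp,umk] -> 11 lines: fxl ntwn dup taqgh qjc twqo klv vtfuj sbpyp umk dchq
Hunk 2: at line 3 remove [taqgh] add [lpu] -> 11 lines: fxl ntwn dup lpu qjc twqo klv vtfuj sbpyp umk dchq
Hunk 3: at line 2 remove [lpu,qjc,twqo] add [vgd,rfm,yair] -> 11 lines: fxl ntwn dup vgd rfm yair klv vtfuj sbpyp umk dchq
Final line 9: sbpyp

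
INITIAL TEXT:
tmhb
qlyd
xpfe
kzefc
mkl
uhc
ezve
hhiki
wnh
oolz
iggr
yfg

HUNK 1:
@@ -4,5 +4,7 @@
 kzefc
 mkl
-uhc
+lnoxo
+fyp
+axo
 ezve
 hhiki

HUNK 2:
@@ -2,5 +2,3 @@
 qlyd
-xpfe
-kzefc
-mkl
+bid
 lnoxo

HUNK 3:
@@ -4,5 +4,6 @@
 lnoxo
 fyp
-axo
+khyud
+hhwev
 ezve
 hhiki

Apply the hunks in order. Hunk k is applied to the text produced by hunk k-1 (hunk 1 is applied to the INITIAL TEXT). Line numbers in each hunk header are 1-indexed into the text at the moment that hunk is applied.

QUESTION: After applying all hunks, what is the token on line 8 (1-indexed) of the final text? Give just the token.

Answer: ezve

Derivation:
Hunk 1: at line 4 remove [uhc] add [lnoxo,fyp,axo] -> 14 lines: tmhb qlyd xpfe kzefc mkl lnoxo fyp axo ezve hhiki wnh oolz iggr yfg
Hunk 2: at line 2 remove [xpfe,kzefc,mkl] add [bid] -> 12 lines: tmhb qlyd bid lnoxo fyp axo ezve hhiki wnh oolz iggr yfg
Hunk 3: at line 4 remove [axo] add [khyud,hhwev] -> 13 lines: tmhb qlyd bid lnoxo fyp khyud hhwev ezve hhiki wnh oolz iggr yfg
Final line 8: ezve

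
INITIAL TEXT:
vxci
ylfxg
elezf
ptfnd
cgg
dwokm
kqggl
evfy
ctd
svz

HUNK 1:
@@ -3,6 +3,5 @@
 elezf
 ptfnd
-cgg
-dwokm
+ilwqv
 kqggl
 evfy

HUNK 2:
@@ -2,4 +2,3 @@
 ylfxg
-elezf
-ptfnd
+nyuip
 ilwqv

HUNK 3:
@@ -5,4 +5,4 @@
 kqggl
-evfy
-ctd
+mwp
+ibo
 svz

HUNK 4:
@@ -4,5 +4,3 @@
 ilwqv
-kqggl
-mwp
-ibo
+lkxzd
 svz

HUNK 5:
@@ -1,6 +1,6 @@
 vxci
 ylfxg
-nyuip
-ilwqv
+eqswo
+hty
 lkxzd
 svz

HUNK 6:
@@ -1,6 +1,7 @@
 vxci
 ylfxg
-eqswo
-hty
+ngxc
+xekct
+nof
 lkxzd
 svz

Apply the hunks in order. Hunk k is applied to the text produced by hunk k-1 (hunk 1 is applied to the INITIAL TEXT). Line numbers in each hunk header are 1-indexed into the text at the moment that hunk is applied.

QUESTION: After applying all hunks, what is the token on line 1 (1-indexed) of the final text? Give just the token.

Hunk 1: at line 3 remove [cgg,dwokm] add [ilwqv] -> 9 lines: vxci ylfxg elezf ptfnd ilwqv kqggl evfy ctd svz
Hunk 2: at line 2 remove [elezf,ptfnd] add [nyuip] -> 8 lines: vxci ylfxg nyuip ilwqv kqggl evfy ctd svz
Hunk 3: at line 5 remove [evfy,ctd] add [mwp,ibo] -> 8 lines: vxci ylfxg nyuip ilwqv kqggl mwp ibo svz
Hunk 4: at line 4 remove [kqggl,mwp,ibo] add [lkxzd] -> 6 lines: vxci ylfxg nyuip ilwqv lkxzd svz
Hunk 5: at line 1 remove [nyuip,ilwqv] add [eqswo,hty] -> 6 lines: vxci ylfxg eqswo hty lkxzd svz
Hunk 6: at line 1 remove [eqswo,hty] add [ngxc,xekct,nof] -> 7 lines: vxci ylfxg ngxc xekct nof lkxzd svz
Final line 1: vxci

Answer: vxci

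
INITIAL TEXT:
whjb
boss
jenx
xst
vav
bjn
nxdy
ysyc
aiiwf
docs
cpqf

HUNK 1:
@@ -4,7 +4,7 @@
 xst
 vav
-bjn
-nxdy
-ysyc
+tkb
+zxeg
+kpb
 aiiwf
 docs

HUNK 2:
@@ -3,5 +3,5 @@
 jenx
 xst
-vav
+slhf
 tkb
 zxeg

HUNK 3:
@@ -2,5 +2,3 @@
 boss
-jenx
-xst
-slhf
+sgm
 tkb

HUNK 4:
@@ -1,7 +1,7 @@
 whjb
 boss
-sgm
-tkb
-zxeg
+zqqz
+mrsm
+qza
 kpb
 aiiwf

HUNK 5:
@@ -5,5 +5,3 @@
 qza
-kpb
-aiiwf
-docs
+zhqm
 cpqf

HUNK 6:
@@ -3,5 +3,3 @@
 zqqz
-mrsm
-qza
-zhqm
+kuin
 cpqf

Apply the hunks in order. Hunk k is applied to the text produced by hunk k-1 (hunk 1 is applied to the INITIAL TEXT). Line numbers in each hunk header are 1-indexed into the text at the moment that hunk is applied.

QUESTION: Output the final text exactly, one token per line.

Answer: whjb
boss
zqqz
kuin
cpqf

Derivation:
Hunk 1: at line 4 remove [bjn,nxdy,ysyc] add [tkb,zxeg,kpb] -> 11 lines: whjb boss jenx xst vav tkb zxeg kpb aiiwf docs cpqf
Hunk 2: at line 3 remove [vav] add [slhf] -> 11 lines: whjb boss jenx xst slhf tkb zxeg kpb aiiwf docs cpqf
Hunk 3: at line 2 remove [jenx,xst,slhf] add [sgm] -> 9 lines: whjb boss sgm tkb zxeg kpb aiiwf docs cpqf
Hunk 4: at line 1 remove [sgm,tkb,zxeg] add [zqqz,mrsm,qza] -> 9 lines: whjb boss zqqz mrsm qza kpb aiiwf docs cpqf
Hunk 5: at line 5 remove [kpb,aiiwf,docs] add [zhqm] -> 7 lines: whjb boss zqqz mrsm qza zhqm cpqf
Hunk 6: at line 3 remove [mrsm,qza,zhqm] add [kuin] -> 5 lines: whjb boss zqqz kuin cpqf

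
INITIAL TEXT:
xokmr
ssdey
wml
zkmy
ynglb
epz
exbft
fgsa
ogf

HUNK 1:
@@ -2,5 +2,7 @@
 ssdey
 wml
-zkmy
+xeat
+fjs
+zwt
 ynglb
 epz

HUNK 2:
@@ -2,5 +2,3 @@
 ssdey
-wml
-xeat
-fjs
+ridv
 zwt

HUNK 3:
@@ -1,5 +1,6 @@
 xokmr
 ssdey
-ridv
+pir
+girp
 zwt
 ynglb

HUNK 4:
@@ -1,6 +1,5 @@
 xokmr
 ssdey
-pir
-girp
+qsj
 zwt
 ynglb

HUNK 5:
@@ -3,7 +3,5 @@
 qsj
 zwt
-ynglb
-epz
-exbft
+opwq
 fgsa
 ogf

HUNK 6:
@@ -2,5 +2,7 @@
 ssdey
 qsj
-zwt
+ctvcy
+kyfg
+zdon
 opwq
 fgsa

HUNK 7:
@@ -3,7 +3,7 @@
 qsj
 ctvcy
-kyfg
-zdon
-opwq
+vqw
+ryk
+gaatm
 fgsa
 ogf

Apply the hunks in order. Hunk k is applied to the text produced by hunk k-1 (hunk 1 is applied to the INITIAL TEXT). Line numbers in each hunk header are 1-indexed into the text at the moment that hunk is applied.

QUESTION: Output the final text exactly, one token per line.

Hunk 1: at line 2 remove [zkmy] add [xeat,fjs,zwt] -> 11 lines: xokmr ssdey wml xeat fjs zwt ynglb epz exbft fgsa ogf
Hunk 2: at line 2 remove [wml,xeat,fjs] add [ridv] -> 9 lines: xokmr ssdey ridv zwt ynglb epz exbft fgsa ogf
Hunk 3: at line 1 remove [ridv] add [pir,girp] -> 10 lines: xokmr ssdey pir girp zwt ynglb epz exbft fgsa ogf
Hunk 4: at line 1 remove [pir,girp] add [qsj] -> 9 lines: xokmr ssdey qsj zwt ynglb epz exbft fgsa ogf
Hunk 5: at line 3 remove [ynglb,epz,exbft] add [opwq] -> 7 lines: xokmr ssdey qsj zwt opwq fgsa ogf
Hunk 6: at line 2 remove [zwt] add [ctvcy,kyfg,zdon] -> 9 lines: xokmr ssdey qsj ctvcy kyfg zdon opwq fgsa ogf
Hunk 7: at line 3 remove [kyfg,zdon,opwq] add [vqw,ryk,gaatm] -> 9 lines: xokmr ssdey qsj ctvcy vqw ryk gaatm fgsa ogf

Answer: xokmr
ssdey
qsj
ctvcy
vqw
ryk
gaatm
fgsa
ogf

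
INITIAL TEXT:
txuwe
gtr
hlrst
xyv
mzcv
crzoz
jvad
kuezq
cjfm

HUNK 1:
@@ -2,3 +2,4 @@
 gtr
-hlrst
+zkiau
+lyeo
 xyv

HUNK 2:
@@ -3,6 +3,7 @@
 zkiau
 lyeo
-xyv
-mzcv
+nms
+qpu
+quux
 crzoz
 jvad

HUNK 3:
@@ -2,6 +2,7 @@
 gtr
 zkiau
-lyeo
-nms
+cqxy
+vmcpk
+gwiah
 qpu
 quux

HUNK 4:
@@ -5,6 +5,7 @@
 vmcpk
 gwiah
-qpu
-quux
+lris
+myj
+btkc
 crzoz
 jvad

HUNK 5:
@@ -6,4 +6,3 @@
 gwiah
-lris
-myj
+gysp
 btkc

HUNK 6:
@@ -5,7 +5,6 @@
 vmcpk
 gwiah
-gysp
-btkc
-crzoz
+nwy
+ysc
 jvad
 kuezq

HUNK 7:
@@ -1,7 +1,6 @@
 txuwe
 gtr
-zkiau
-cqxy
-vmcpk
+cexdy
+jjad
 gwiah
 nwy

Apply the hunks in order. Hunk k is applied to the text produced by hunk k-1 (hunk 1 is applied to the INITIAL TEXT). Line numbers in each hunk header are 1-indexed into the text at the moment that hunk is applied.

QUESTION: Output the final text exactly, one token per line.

Answer: txuwe
gtr
cexdy
jjad
gwiah
nwy
ysc
jvad
kuezq
cjfm

Derivation:
Hunk 1: at line 2 remove [hlrst] add [zkiau,lyeo] -> 10 lines: txuwe gtr zkiau lyeo xyv mzcv crzoz jvad kuezq cjfm
Hunk 2: at line 3 remove [xyv,mzcv] add [nms,qpu,quux] -> 11 lines: txuwe gtr zkiau lyeo nms qpu quux crzoz jvad kuezq cjfm
Hunk 3: at line 2 remove [lyeo,nms] add [cqxy,vmcpk,gwiah] -> 12 lines: txuwe gtr zkiau cqxy vmcpk gwiah qpu quux crzoz jvad kuezq cjfm
Hunk 4: at line 5 remove [qpu,quux] add [lris,myj,btkc] -> 13 lines: txuwe gtr zkiau cqxy vmcpk gwiah lris myj btkc crzoz jvad kuezq cjfm
Hunk 5: at line 6 remove [lris,myj] add [gysp] -> 12 lines: txuwe gtr zkiau cqxy vmcpk gwiah gysp btkc crzoz jvad kuezq cjfm
Hunk 6: at line 5 remove [gysp,btkc,crzoz] add [nwy,ysc] -> 11 lines: txuwe gtr zkiau cqxy vmcpk gwiah nwy ysc jvad kuezq cjfm
Hunk 7: at line 1 remove [zkiau,cqxy,vmcpk] add [cexdy,jjad] -> 10 lines: txuwe gtr cexdy jjad gwiah nwy ysc jvad kuezq cjfm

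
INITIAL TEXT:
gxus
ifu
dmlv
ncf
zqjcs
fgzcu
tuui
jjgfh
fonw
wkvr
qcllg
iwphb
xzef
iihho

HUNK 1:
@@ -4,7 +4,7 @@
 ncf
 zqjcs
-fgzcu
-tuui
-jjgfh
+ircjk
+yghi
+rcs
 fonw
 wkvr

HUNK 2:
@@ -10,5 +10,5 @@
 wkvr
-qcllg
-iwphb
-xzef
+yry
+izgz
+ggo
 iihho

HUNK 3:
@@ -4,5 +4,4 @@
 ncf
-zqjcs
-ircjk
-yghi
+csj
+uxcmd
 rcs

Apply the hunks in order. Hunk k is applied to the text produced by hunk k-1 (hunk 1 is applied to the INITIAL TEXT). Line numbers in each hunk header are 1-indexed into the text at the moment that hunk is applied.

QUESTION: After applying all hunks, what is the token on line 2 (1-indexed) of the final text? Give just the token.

Answer: ifu

Derivation:
Hunk 1: at line 4 remove [fgzcu,tuui,jjgfh] add [ircjk,yghi,rcs] -> 14 lines: gxus ifu dmlv ncf zqjcs ircjk yghi rcs fonw wkvr qcllg iwphb xzef iihho
Hunk 2: at line 10 remove [qcllg,iwphb,xzef] add [yry,izgz,ggo] -> 14 lines: gxus ifu dmlv ncf zqjcs ircjk yghi rcs fonw wkvr yry izgz ggo iihho
Hunk 3: at line 4 remove [zqjcs,ircjk,yghi] add [csj,uxcmd] -> 13 lines: gxus ifu dmlv ncf csj uxcmd rcs fonw wkvr yry izgz ggo iihho
Final line 2: ifu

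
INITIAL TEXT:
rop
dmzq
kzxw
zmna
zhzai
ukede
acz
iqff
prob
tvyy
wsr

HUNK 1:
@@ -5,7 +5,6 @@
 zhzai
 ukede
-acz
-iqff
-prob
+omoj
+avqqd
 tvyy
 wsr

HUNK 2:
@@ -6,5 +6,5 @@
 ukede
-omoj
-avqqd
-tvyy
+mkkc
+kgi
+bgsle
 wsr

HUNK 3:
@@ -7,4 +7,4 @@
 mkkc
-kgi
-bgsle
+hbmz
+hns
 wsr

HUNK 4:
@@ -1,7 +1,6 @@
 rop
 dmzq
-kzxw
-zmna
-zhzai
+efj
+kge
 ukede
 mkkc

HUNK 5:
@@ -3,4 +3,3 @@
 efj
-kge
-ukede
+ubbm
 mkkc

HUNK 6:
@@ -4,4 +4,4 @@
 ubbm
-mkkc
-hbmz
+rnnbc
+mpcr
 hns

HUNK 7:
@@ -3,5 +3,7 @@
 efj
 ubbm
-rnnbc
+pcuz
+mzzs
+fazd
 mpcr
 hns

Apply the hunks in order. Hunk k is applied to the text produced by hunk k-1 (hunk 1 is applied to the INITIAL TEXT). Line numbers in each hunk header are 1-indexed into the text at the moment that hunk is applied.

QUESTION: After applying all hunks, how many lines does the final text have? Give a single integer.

Hunk 1: at line 5 remove [acz,iqff,prob] add [omoj,avqqd] -> 10 lines: rop dmzq kzxw zmna zhzai ukede omoj avqqd tvyy wsr
Hunk 2: at line 6 remove [omoj,avqqd,tvyy] add [mkkc,kgi,bgsle] -> 10 lines: rop dmzq kzxw zmna zhzai ukede mkkc kgi bgsle wsr
Hunk 3: at line 7 remove [kgi,bgsle] add [hbmz,hns] -> 10 lines: rop dmzq kzxw zmna zhzai ukede mkkc hbmz hns wsr
Hunk 4: at line 1 remove [kzxw,zmna,zhzai] add [efj,kge] -> 9 lines: rop dmzq efj kge ukede mkkc hbmz hns wsr
Hunk 5: at line 3 remove [kge,ukede] add [ubbm] -> 8 lines: rop dmzq efj ubbm mkkc hbmz hns wsr
Hunk 6: at line 4 remove [mkkc,hbmz] add [rnnbc,mpcr] -> 8 lines: rop dmzq efj ubbm rnnbc mpcr hns wsr
Hunk 7: at line 3 remove [rnnbc] add [pcuz,mzzs,fazd] -> 10 lines: rop dmzq efj ubbm pcuz mzzs fazd mpcr hns wsr
Final line count: 10

Answer: 10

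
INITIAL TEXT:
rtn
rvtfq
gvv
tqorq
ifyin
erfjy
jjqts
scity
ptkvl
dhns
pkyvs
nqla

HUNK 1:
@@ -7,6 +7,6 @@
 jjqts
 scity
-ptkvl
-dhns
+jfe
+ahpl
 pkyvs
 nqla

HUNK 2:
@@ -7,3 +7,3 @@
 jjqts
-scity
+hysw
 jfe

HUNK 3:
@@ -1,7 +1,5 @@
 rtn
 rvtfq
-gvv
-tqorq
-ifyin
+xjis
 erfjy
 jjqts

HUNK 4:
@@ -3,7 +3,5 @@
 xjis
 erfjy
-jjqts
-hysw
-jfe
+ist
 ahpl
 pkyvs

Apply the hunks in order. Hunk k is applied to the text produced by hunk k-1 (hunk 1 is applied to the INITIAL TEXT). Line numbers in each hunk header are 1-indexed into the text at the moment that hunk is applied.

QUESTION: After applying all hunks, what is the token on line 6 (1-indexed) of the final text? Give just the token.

Hunk 1: at line 7 remove [ptkvl,dhns] add [jfe,ahpl] -> 12 lines: rtn rvtfq gvv tqorq ifyin erfjy jjqts scity jfe ahpl pkyvs nqla
Hunk 2: at line 7 remove [scity] add [hysw] -> 12 lines: rtn rvtfq gvv tqorq ifyin erfjy jjqts hysw jfe ahpl pkyvs nqla
Hunk 3: at line 1 remove [gvv,tqorq,ifyin] add [xjis] -> 10 lines: rtn rvtfq xjis erfjy jjqts hysw jfe ahpl pkyvs nqla
Hunk 4: at line 3 remove [jjqts,hysw,jfe] add [ist] -> 8 lines: rtn rvtfq xjis erfjy ist ahpl pkyvs nqla
Final line 6: ahpl

Answer: ahpl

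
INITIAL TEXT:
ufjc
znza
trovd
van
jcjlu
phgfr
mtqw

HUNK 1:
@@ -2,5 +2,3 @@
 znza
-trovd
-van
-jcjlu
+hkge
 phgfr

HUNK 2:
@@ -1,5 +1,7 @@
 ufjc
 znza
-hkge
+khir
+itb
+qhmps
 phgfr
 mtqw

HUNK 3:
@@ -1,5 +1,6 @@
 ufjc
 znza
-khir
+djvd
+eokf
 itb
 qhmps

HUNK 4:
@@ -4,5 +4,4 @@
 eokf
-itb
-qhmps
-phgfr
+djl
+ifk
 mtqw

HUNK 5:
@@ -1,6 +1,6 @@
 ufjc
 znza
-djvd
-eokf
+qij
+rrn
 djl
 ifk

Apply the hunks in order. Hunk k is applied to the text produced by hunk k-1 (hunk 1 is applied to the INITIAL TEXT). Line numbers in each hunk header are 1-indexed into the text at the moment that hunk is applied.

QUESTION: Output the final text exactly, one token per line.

Answer: ufjc
znza
qij
rrn
djl
ifk
mtqw

Derivation:
Hunk 1: at line 2 remove [trovd,van,jcjlu] add [hkge] -> 5 lines: ufjc znza hkge phgfr mtqw
Hunk 2: at line 1 remove [hkge] add [khir,itb,qhmps] -> 7 lines: ufjc znza khir itb qhmps phgfr mtqw
Hunk 3: at line 1 remove [khir] add [djvd,eokf] -> 8 lines: ufjc znza djvd eokf itb qhmps phgfr mtqw
Hunk 4: at line 4 remove [itb,qhmps,phgfr] add [djl,ifk] -> 7 lines: ufjc znza djvd eokf djl ifk mtqw
Hunk 5: at line 1 remove [djvd,eokf] add [qij,rrn] -> 7 lines: ufjc znza qij rrn djl ifk mtqw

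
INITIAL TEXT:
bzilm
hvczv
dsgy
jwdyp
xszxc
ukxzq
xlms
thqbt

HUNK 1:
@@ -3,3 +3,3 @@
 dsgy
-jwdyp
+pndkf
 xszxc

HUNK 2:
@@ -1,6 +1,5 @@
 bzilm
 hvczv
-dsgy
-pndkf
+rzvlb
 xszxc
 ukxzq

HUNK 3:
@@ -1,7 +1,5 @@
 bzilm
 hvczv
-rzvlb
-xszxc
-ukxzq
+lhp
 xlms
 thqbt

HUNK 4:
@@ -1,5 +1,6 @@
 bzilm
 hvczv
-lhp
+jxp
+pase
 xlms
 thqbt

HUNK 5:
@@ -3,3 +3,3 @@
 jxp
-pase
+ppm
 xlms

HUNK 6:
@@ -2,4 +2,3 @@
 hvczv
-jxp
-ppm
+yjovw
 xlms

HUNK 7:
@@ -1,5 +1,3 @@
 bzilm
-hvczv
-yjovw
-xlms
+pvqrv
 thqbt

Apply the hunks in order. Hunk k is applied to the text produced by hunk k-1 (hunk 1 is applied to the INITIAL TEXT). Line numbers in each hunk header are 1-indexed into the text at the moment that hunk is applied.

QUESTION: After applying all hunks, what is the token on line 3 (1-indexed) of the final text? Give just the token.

Hunk 1: at line 3 remove [jwdyp] add [pndkf] -> 8 lines: bzilm hvczv dsgy pndkf xszxc ukxzq xlms thqbt
Hunk 2: at line 1 remove [dsgy,pndkf] add [rzvlb] -> 7 lines: bzilm hvczv rzvlb xszxc ukxzq xlms thqbt
Hunk 3: at line 1 remove [rzvlb,xszxc,ukxzq] add [lhp] -> 5 lines: bzilm hvczv lhp xlms thqbt
Hunk 4: at line 1 remove [lhp] add [jxp,pase] -> 6 lines: bzilm hvczv jxp pase xlms thqbt
Hunk 5: at line 3 remove [pase] add [ppm] -> 6 lines: bzilm hvczv jxp ppm xlms thqbt
Hunk 6: at line 2 remove [jxp,ppm] add [yjovw] -> 5 lines: bzilm hvczv yjovw xlms thqbt
Hunk 7: at line 1 remove [hvczv,yjovw,xlms] add [pvqrv] -> 3 lines: bzilm pvqrv thqbt
Final line 3: thqbt

Answer: thqbt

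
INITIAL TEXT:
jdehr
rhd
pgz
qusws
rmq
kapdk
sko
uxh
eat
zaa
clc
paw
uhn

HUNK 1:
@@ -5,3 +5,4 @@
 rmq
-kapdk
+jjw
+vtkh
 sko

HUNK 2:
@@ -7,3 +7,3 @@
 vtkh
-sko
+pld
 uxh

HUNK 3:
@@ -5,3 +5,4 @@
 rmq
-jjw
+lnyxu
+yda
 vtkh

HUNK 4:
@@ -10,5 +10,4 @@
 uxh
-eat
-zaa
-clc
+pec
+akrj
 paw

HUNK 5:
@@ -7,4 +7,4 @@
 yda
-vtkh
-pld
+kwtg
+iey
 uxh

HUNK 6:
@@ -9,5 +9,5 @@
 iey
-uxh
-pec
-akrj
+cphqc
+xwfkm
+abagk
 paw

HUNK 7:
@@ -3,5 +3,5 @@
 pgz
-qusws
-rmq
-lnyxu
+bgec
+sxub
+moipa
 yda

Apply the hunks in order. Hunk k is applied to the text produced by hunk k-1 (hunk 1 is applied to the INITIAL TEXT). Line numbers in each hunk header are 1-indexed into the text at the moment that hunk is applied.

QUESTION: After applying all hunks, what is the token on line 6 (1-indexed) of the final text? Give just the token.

Hunk 1: at line 5 remove [kapdk] add [jjw,vtkh] -> 14 lines: jdehr rhd pgz qusws rmq jjw vtkh sko uxh eat zaa clc paw uhn
Hunk 2: at line 7 remove [sko] add [pld] -> 14 lines: jdehr rhd pgz qusws rmq jjw vtkh pld uxh eat zaa clc paw uhn
Hunk 3: at line 5 remove [jjw] add [lnyxu,yda] -> 15 lines: jdehr rhd pgz qusws rmq lnyxu yda vtkh pld uxh eat zaa clc paw uhn
Hunk 4: at line 10 remove [eat,zaa,clc] add [pec,akrj] -> 14 lines: jdehr rhd pgz qusws rmq lnyxu yda vtkh pld uxh pec akrj paw uhn
Hunk 5: at line 7 remove [vtkh,pld] add [kwtg,iey] -> 14 lines: jdehr rhd pgz qusws rmq lnyxu yda kwtg iey uxh pec akrj paw uhn
Hunk 6: at line 9 remove [uxh,pec,akrj] add [cphqc,xwfkm,abagk] -> 14 lines: jdehr rhd pgz qusws rmq lnyxu yda kwtg iey cphqc xwfkm abagk paw uhn
Hunk 7: at line 3 remove [qusws,rmq,lnyxu] add [bgec,sxub,moipa] -> 14 lines: jdehr rhd pgz bgec sxub moipa yda kwtg iey cphqc xwfkm abagk paw uhn
Final line 6: moipa

Answer: moipa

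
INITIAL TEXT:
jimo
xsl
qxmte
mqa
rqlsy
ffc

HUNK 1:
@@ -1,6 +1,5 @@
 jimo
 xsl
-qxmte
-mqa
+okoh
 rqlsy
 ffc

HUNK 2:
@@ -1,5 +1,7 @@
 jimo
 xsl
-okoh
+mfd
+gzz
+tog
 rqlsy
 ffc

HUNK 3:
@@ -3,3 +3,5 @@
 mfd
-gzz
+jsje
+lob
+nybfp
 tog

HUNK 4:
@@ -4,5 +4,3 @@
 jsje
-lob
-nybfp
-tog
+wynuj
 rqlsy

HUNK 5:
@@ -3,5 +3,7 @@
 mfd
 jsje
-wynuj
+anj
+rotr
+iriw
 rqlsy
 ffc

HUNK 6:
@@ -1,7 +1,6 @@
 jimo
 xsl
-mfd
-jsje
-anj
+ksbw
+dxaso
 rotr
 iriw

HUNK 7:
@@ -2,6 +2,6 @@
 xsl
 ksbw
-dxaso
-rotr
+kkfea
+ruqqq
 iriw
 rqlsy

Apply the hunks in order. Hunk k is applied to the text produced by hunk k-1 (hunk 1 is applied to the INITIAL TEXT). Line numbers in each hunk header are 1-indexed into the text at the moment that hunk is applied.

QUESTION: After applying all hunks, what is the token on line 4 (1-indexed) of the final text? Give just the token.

Answer: kkfea

Derivation:
Hunk 1: at line 1 remove [qxmte,mqa] add [okoh] -> 5 lines: jimo xsl okoh rqlsy ffc
Hunk 2: at line 1 remove [okoh] add [mfd,gzz,tog] -> 7 lines: jimo xsl mfd gzz tog rqlsy ffc
Hunk 3: at line 3 remove [gzz] add [jsje,lob,nybfp] -> 9 lines: jimo xsl mfd jsje lob nybfp tog rqlsy ffc
Hunk 4: at line 4 remove [lob,nybfp,tog] add [wynuj] -> 7 lines: jimo xsl mfd jsje wynuj rqlsy ffc
Hunk 5: at line 3 remove [wynuj] add [anj,rotr,iriw] -> 9 lines: jimo xsl mfd jsje anj rotr iriw rqlsy ffc
Hunk 6: at line 1 remove [mfd,jsje,anj] add [ksbw,dxaso] -> 8 lines: jimo xsl ksbw dxaso rotr iriw rqlsy ffc
Hunk 7: at line 2 remove [dxaso,rotr] add [kkfea,ruqqq] -> 8 lines: jimo xsl ksbw kkfea ruqqq iriw rqlsy ffc
Final line 4: kkfea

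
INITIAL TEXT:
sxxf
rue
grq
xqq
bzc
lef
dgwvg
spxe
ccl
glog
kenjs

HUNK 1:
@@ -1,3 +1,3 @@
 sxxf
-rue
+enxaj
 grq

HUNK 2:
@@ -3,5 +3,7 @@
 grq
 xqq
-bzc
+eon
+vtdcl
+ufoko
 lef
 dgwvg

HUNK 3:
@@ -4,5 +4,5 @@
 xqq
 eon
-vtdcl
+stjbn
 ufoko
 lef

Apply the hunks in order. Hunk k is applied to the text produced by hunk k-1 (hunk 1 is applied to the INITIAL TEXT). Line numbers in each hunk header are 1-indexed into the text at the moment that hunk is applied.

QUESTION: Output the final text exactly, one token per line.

Answer: sxxf
enxaj
grq
xqq
eon
stjbn
ufoko
lef
dgwvg
spxe
ccl
glog
kenjs

Derivation:
Hunk 1: at line 1 remove [rue] add [enxaj] -> 11 lines: sxxf enxaj grq xqq bzc lef dgwvg spxe ccl glog kenjs
Hunk 2: at line 3 remove [bzc] add [eon,vtdcl,ufoko] -> 13 lines: sxxf enxaj grq xqq eon vtdcl ufoko lef dgwvg spxe ccl glog kenjs
Hunk 3: at line 4 remove [vtdcl] add [stjbn] -> 13 lines: sxxf enxaj grq xqq eon stjbn ufoko lef dgwvg spxe ccl glog kenjs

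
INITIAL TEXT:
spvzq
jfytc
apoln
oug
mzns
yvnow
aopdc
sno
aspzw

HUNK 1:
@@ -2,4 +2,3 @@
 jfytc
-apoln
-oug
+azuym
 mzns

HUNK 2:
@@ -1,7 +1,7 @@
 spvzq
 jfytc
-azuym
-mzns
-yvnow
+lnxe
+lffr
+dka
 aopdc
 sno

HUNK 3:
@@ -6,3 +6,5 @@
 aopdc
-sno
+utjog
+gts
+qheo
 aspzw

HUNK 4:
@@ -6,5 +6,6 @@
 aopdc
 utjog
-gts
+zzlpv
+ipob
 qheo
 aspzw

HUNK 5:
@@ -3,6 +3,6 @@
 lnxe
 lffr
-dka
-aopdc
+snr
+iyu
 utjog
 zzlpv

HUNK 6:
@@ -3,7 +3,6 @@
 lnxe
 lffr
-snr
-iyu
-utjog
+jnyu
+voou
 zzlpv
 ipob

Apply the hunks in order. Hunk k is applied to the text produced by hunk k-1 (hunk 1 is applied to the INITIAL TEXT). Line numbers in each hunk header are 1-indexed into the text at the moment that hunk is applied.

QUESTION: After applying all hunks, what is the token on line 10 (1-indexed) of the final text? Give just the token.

Hunk 1: at line 2 remove [apoln,oug] add [azuym] -> 8 lines: spvzq jfytc azuym mzns yvnow aopdc sno aspzw
Hunk 2: at line 1 remove [azuym,mzns,yvnow] add [lnxe,lffr,dka] -> 8 lines: spvzq jfytc lnxe lffr dka aopdc sno aspzw
Hunk 3: at line 6 remove [sno] add [utjog,gts,qheo] -> 10 lines: spvzq jfytc lnxe lffr dka aopdc utjog gts qheo aspzw
Hunk 4: at line 6 remove [gts] add [zzlpv,ipob] -> 11 lines: spvzq jfytc lnxe lffr dka aopdc utjog zzlpv ipob qheo aspzw
Hunk 5: at line 3 remove [dka,aopdc] add [snr,iyu] -> 11 lines: spvzq jfytc lnxe lffr snr iyu utjog zzlpv ipob qheo aspzw
Hunk 6: at line 3 remove [snr,iyu,utjog] add [jnyu,voou] -> 10 lines: spvzq jfytc lnxe lffr jnyu voou zzlpv ipob qheo aspzw
Final line 10: aspzw

Answer: aspzw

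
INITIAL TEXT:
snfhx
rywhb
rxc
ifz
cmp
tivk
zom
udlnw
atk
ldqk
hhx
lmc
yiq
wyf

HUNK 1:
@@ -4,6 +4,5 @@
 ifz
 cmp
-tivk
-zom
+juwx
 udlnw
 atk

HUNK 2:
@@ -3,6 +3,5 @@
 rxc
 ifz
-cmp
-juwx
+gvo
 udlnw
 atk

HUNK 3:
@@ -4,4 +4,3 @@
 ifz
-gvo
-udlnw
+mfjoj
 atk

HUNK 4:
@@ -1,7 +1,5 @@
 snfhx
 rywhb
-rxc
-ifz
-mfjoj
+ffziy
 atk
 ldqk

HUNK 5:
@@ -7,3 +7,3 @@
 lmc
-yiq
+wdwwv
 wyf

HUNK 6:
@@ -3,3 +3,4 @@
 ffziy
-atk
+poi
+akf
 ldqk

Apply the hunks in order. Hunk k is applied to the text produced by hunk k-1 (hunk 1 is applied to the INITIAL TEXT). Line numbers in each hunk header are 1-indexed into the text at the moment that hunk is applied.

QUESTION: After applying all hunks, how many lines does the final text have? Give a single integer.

Hunk 1: at line 4 remove [tivk,zom] add [juwx] -> 13 lines: snfhx rywhb rxc ifz cmp juwx udlnw atk ldqk hhx lmc yiq wyf
Hunk 2: at line 3 remove [cmp,juwx] add [gvo] -> 12 lines: snfhx rywhb rxc ifz gvo udlnw atk ldqk hhx lmc yiq wyf
Hunk 3: at line 4 remove [gvo,udlnw] add [mfjoj] -> 11 lines: snfhx rywhb rxc ifz mfjoj atk ldqk hhx lmc yiq wyf
Hunk 4: at line 1 remove [rxc,ifz,mfjoj] add [ffziy] -> 9 lines: snfhx rywhb ffziy atk ldqk hhx lmc yiq wyf
Hunk 5: at line 7 remove [yiq] add [wdwwv] -> 9 lines: snfhx rywhb ffziy atk ldqk hhx lmc wdwwv wyf
Hunk 6: at line 3 remove [atk] add [poi,akf] -> 10 lines: snfhx rywhb ffziy poi akf ldqk hhx lmc wdwwv wyf
Final line count: 10

Answer: 10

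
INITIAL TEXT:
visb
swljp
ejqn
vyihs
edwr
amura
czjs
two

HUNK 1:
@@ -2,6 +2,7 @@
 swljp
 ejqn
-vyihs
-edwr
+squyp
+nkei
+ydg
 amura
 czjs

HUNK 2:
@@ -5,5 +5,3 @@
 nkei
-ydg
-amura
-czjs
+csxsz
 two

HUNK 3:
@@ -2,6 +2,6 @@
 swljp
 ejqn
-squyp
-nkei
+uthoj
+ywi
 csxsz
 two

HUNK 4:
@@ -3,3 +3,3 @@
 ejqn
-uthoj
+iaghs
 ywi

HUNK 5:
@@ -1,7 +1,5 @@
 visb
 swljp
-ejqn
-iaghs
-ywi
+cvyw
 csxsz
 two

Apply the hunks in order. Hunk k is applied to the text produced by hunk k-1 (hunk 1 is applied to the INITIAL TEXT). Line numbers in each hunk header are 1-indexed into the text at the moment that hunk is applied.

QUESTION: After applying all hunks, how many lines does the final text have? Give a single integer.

Hunk 1: at line 2 remove [vyihs,edwr] add [squyp,nkei,ydg] -> 9 lines: visb swljp ejqn squyp nkei ydg amura czjs two
Hunk 2: at line 5 remove [ydg,amura,czjs] add [csxsz] -> 7 lines: visb swljp ejqn squyp nkei csxsz two
Hunk 3: at line 2 remove [squyp,nkei] add [uthoj,ywi] -> 7 lines: visb swljp ejqn uthoj ywi csxsz two
Hunk 4: at line 3 remove [uthoj] add [iaghs] -> 7 lines: visb swljp ejqn iaghs ywi csxsz two
Hunk 5: at line 1 remove [ejqn,iaghs,ywi] add [cvyw] -> 5 lines: visb swljp cvyw csxsz two
Final line count: 5

Answer: 5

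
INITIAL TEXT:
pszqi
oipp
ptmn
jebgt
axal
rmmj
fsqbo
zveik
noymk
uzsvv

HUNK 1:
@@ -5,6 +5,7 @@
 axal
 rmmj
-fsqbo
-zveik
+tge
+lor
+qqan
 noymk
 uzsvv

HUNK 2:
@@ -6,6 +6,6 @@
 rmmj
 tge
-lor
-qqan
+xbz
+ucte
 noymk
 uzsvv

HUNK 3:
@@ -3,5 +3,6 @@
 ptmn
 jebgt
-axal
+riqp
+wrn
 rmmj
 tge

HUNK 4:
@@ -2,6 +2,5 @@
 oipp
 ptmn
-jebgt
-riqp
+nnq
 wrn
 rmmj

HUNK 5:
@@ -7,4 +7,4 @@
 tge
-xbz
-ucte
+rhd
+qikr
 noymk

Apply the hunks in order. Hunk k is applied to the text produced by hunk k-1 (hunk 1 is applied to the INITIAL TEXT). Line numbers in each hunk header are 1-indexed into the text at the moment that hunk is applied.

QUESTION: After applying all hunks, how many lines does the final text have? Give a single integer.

Hunk 1: at line 5 remove [fsqbo,zveik] add [tge,lor,qqan] -> 11 lines: pszqi oipp ptmn jebgt axal rmmj tge lor qqan noymk uzsvv
Hunk 2: at line 6 remove [lor,qqan] add [xbz,ucte] -> 11 lines: pszqi oipp ptmn jebgt axal rmmj tge xbz ucte noymk uzsvv
Hunk 3: at line 3 remove [axal] add [riqp,wrn] -> 12 lines: pszqi oipp ptmn jebgt riqp wrn rmmj tge xbz ucte noymk uzsvv
Hunk 4: at line 2 remove [jebgt,riqp] add [nnq] -> 11 lines: pszqi oipp ptmn nnq wrn rmmj tge xbz ucte noymk uzsvv
Hunk 5: at line 7 remove [xbz,ucte] add [rhd,qikr] -> 11 lines: pszqi oipp ptmn nnq wrn rmmj tge rhd qikr noymk uzsvv
Final line count: 11

Answer: 11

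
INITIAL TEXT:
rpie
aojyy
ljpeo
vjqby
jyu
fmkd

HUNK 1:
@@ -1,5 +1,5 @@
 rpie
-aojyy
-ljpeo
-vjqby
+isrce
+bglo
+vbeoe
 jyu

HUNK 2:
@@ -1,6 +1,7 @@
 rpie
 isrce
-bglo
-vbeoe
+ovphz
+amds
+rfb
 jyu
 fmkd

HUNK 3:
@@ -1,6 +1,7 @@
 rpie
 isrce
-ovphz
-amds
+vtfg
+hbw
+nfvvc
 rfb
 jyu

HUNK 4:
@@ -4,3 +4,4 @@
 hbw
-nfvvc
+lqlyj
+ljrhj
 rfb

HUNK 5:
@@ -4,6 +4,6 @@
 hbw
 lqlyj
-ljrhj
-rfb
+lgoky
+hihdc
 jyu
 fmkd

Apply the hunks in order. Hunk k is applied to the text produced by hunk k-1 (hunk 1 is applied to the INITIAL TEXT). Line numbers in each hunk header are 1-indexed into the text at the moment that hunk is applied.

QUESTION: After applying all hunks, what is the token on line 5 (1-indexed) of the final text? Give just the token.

Answer: lqlyj

Derivation:
Hunk 1: at line 1 remove [aojyy,ljpeo,vjqby] add [isrce,bglo,vbeoe] -> 6 lines: rpie isrce bglo vbeoe jyu fmkd
Hunk 2: at line 1 remove [bglo,vbeoe] add [ovphz,amds,rfb] -> 7 lines: rpie isrce ovphz amds rfb jyu fmkd
Hunk 3: at line 1 remove [ovphz,amds] add [vtfg,hbw,nfvvc] -> 8 lines: rpie isrce vtfg hbw nfvvc rfb jyu fmkd
Hunk 4: at line 4 remove [nfvvc] add [lqlyj,ljrhj] -> 9 lines: rpie isrce vtfg hbw lqlyj ljrhj rfb jyu fmkd
Hunk 5: at line 4 remove [ljrhj,rfb] add [lgoky,hihdc] -> 9 lines: rpie isrce vtfg hbw lqlyj lgoky hihdc jyu fmkd
Final line 5: lqlyj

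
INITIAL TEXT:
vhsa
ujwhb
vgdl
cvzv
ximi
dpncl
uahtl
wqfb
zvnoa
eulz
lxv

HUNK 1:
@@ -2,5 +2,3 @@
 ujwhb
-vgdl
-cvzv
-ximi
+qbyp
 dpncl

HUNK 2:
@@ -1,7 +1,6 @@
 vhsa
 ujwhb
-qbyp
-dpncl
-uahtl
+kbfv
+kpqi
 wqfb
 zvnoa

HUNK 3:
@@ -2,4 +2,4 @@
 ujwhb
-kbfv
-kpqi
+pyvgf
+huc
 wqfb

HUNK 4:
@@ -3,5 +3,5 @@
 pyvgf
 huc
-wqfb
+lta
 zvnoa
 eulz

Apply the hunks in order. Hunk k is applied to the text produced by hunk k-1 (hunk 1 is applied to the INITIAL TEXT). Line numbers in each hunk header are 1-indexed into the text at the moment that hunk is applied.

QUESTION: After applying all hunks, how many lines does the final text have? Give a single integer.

Hunk 1: at line 2 remove [vgdl,cvzv,ximi] add [qbyp] -> 9 lines: vhsa ujwhb qbyp dpncl uahtl wqfb zvnoa eulz lxv
Hunk 2: at line 1 remove [qbyp,dpncl,uahtl] add [kbfv,kpqi] -> 8 lines: vhsa ujwhb kbfv kpqi wqfb zvnoa eulz lxv
Hunk 3: at line 2 remove [kbfv,kpqi] add [pyvgf,huc] -> 8 lines: vhsa ujwhb pyvgf huc wqfb zvnoa eulz lxv
Hunk 4: at line 3 remove [wqfb] add [lta] -> 8 lines: vhsa ujwhb pyvgf huc lta zvnoa eulz lxv
Final line count: 8

Answer: 8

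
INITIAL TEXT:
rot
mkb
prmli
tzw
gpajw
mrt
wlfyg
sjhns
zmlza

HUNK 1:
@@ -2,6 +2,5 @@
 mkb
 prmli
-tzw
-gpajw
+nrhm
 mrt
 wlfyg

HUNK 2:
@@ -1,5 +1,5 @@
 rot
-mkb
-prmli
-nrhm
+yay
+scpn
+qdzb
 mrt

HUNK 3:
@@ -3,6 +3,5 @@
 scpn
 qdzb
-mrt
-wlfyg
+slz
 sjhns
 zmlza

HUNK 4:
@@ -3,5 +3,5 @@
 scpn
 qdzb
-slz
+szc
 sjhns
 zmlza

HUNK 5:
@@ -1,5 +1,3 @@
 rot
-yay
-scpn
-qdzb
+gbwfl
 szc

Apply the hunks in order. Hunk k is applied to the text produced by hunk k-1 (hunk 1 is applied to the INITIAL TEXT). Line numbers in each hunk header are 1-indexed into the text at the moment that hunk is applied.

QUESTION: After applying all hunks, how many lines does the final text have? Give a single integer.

Answer: 5

Derivation:
Hunk 1: at line 2 remove [tzw,gpajw] add [nrhm] -> 8 lines: rot mkb prmli nrhm mrt wlfyg sjhns zmlza
Hunk 2: at line 1 remove [mkb,prmli,nrhm] add [yay,scpn,qdzb] -> 8 lines: rot yay scpn qdzb mrt wlfyg sjhns zmlza
Hunk 3: at line 3 remove [mrt,wlfyg] add [slz] -> 7 lines: rot yay scpn qdzb slz sjhns zmlza
Hunk 4: at line 3 remove [slz] add [szc] -> 7 lines: rot yay scpn qdzb szc sjhns zmlza
Hunk 5: at line 1 remove [yay,scpn,qdzb] add [gbwfl] -> 5 lines: rot gbwfl szc sjhns zmlza
Final line count: 5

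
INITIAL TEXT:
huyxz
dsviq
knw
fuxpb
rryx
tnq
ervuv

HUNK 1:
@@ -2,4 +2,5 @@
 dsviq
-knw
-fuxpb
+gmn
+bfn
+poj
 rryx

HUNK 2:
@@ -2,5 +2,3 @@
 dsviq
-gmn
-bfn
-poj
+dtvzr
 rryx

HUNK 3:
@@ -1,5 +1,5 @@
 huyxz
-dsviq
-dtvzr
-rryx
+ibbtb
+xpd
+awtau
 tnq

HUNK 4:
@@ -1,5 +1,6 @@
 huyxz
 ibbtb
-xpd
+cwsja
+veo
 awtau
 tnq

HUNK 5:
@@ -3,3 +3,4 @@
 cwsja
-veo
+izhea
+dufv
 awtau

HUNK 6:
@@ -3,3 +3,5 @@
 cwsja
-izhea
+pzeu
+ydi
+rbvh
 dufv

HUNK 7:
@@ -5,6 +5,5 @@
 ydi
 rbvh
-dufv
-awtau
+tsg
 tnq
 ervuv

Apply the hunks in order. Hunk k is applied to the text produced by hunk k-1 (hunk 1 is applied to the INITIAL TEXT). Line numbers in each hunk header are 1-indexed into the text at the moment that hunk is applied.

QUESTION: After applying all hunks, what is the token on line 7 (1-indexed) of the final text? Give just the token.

Answer: tsg

Derivation:
Hunk 1: at line 2 remove [knw,fuxpb] add [gmn,bfn,poj] -> 8 lines: huyxz dsviq gmn bfn poj rryx tnq ervuv
Hunk 2: at line 2 remove [gmn,bfn,poj] add [dtvzr] -> 6 lines: huyxz dsviq dtvzr rryx tnq ervuv
Hunk 3: at line 1 remove [dsviq,dtvzr,rryx] add [ibbtb,xpd,awtau] -> 6 lines: huyxz ibbtb xpd awtau tnq ervuv
Hunk 4: at line 1 remove [xpd] add [cwsja,veo] -> 7 lines: huyxz ibbtb cwsja veo awtau tnq ervuv
Hunk 5: at line 3 remove [veo] add [izhea,dufv] -> 8 lines: huyxz ibbtb cwsja izhea dufv awtau tnq ervuv
Hunk 6: at line 3 remove [izhea] add [pzeu,ydi,rbvh] -> 10 lines: huyxz ibbtb cwsja pzeu ydi rbvh dufv awtau tnq ervuv
Hunk 7: at line 5 remove [dufv,awtau] add [tsg] -> 9 lines: huyxz ibbtb cwsja pzeu ydi rbvh tsg tnq ervuv
Final line 7: tsg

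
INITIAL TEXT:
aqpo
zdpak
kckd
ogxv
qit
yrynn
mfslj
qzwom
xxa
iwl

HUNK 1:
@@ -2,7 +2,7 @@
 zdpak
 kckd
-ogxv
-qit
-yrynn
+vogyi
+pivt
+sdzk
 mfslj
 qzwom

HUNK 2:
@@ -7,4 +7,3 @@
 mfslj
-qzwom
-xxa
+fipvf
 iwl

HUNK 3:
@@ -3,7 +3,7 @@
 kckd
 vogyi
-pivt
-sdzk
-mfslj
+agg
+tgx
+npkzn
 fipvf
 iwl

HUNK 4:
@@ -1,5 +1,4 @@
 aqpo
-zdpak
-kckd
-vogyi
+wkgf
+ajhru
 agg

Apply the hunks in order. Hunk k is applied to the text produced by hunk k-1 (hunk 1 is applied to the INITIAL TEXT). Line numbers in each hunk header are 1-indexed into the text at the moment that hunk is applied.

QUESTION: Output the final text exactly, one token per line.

Answer: aqpo
wkgf
ajhru
agg
tgx
npkzn
fipvf
iwl

Derivation:
Hunk 1: at line 2 remove [ogxv,qit,yrynn] add [vogyi,pivt,sdzk] -> 10 lines: aqpo zdpak kckd vogyi pivt sdzk mfslj qzwom xxa iwl
Hunk 2: at line 7 remove [qzwom,xxa] add [fipvf] -> 9 lines: aqpo zdpak kckd vogyi pivt sdzk mfslj fipvf iwl
Hunk 3: at line 3 remove [pivt,sdzk,mfslj] add [agg,tgx,npkzn] -> 9 lines: aqpo zdpak kckd vogyi agg tgx npkzn fipvf iwl
Hunk 4: at line 1 remove [zdpak,kckd,vogyi] add [wkgf,ajhru] -> 8 lines: aqpo wkgf ajhru agg tgx npkzn fipvf iwl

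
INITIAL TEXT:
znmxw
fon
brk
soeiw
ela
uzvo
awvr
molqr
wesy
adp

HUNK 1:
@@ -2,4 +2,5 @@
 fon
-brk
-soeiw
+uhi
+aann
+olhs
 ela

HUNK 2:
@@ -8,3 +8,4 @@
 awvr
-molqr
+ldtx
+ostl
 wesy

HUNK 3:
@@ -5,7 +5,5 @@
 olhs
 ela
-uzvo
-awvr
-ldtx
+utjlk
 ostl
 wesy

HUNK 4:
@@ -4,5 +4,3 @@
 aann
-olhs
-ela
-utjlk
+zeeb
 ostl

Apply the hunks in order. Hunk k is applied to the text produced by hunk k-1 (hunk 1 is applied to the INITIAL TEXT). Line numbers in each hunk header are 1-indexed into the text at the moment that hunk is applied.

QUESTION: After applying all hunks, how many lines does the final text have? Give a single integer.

Hunk 1: at line 2 remove [brk,soeiw] add [uhi,aann,olhs] -> 11 lines: znmxw fon uhi aann olhs ela uzvo awvr molqr wesy adp
Hunk 2: at line 8 remove [molqr] add [ldtx,ostl] -> 12 lines: znmxw fon uhi aann olhs ela uzvo awvr ldtx ostl wesy adp
Hunk 3: at line 5 remove [uzvo,awvr,ldtx] add [utjlk] -> 10 lines: znmxw fon uhi aann olhs ela utjlk ostl wesy adp
Hunk 4: at line 4 remove [olhs,ela,utjlk] add [zeeb] -> 8 lines: znmxw fon uhi aann zeeb ostl wesy adp
Final line count: 8

Answer: 8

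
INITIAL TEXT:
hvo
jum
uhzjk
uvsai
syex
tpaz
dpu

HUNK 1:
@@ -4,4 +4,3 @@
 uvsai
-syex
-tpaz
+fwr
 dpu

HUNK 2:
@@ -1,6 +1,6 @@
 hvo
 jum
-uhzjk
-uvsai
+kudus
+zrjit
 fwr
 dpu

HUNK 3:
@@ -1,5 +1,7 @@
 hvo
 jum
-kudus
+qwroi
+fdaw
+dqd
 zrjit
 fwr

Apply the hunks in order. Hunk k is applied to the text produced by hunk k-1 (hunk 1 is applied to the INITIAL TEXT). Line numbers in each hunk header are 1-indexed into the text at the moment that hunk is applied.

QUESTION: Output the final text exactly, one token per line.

Hunk 1: at line 4 remove [syex,tpaz] add [fwr] -> 6 lines: hvo jum uhzjk uvsai fwr dpu
Hunk 2: at line 1 remove [uhzjk,uvsai] add [kudus,zrjit] -> 6 lines: hvo jum kudus zrjit fwr dpu
Hunk 3: at line 1 remove [kudus] add [qwroi,fdaw,dqd] -> 8 lines: hvo jum qwroi fdaw dqd zrjit fwr dpu

Answer: hvo
jum
qwroi
fdaw
dqd
zrjit
fwr
dpu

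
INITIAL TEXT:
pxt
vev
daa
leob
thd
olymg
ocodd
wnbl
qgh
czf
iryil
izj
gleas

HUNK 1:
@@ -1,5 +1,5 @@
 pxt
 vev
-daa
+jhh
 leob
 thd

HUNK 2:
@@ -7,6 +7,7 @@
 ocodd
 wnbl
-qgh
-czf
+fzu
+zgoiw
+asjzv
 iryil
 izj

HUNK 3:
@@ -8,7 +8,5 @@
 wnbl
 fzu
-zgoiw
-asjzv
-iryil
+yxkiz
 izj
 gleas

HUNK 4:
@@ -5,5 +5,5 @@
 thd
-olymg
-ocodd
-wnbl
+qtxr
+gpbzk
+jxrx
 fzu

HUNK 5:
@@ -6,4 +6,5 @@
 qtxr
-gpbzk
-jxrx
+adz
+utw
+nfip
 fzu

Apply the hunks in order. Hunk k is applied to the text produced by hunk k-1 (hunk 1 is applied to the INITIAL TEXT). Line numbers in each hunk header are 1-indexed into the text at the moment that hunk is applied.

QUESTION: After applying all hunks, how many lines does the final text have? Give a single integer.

Answer: 13

Derivation:
Hunk 1: at line 1 remove [daa] add [jhh] -> 13 lines: pxt vev jhh leob thd olymg ocodd wnbl qgh czf iryil izj gleas
Hunk 2: at line 7 remove [qgh,czf] add [fzu,zgoiw,asjzv] -> 14 lines: pxt vev jhh leob thd olymg ocodd wnbl fzu zgoiw asjzv iryil izj gleas
Hunk 3: at line 8 remove [zgoiw,asjzv,iryil] add [yxkiz] -> 12 lines: pxt vev jhh leob thd olymg ocodd wnbl fzu yxkiz izj gleas
Hunk 4: at line 5 remove [olymg,ocodd,wnbl] add [qtxr,gpbzk,jxrx] -> 12 lines: pxt vev jhh leob thd qtxr gpbzk jxrx fzu yxkiz izj gleas
Hunk 5: at line 6 remove [gpbzk,jxrx] add [adz,utw,nfip] -> 13 lines: pxt vev jhh leob thd qtxr adz utw nfip fzu yxkiz izj gleas
Final line count: 13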